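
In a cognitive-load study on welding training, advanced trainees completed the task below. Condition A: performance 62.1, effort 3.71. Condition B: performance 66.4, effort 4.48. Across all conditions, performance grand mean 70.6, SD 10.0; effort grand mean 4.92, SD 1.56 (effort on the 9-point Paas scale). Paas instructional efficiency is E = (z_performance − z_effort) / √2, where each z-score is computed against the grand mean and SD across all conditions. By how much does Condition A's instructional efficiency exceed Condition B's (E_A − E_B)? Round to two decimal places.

0.04

Condition A: z_P = (62.1 − 70.6)/10.0 = -0.8500; z_E = (3.71 − 4.92)/1.56 = -0.7756; E_A = (-0.8500 − (-0.7756))/√2 = -0.0526.
Condition B: z_P = (66.4 − 70.6)/10.0 = -0.4200; z_E = (4.48 − 4.92)/1.56 = -0.2821; E_B = (-0.4200 − (-0.2821))/√2 = -0.0975.
E_A − E_B = -0.0526 − (-0.0975) = 0.0449 ≈ 0.04.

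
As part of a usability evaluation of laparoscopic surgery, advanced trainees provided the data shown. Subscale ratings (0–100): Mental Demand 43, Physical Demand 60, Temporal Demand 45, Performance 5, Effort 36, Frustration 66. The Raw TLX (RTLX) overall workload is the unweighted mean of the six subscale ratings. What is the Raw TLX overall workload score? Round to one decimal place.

Sum of ratings = 43 + 60 + 45 + 5 + 36 + 66 = 255.
RTLX = 255 / 6 = 42.5000 ≈ 42.5.

42.5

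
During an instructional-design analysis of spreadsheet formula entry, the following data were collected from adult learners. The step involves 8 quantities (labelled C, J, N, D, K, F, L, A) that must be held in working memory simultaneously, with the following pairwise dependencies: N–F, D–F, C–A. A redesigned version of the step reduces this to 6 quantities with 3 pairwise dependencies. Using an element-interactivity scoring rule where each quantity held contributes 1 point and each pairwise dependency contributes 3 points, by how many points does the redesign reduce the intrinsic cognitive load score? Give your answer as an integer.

Original: 8 × 1 + 3 × 3 = 8 + 9 = 17.
Redesigned: 6 × 1 + 3 × 3 = 6 + 9 = 15.
Reduction = 17 − 15 = 2.

2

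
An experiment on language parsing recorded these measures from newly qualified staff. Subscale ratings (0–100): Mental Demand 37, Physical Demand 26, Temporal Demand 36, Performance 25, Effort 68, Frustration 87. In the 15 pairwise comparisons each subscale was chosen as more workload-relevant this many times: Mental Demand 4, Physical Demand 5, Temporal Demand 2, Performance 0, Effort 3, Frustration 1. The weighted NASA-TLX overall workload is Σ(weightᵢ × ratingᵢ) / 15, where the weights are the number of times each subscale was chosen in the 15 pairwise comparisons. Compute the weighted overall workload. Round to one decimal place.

The tallies are the weights (they sum to 15).
Weighted sum = 4·37 + 5·26 + 2·36 + 0·25 + 3·68 + 1·87
            = 148 + 130 + 72 + 0 + 204 + 87 = 641.
Overall workload = 641 / 15 = 42.7333 ≈ 42.7.

42.7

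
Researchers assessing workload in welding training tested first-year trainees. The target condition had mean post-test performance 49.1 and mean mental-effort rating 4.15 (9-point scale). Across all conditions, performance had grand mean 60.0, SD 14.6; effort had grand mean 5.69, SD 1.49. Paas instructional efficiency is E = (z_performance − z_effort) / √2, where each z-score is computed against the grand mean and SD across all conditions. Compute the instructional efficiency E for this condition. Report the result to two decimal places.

z_performance = (49.1 − 60.0) / 14.6 = -10.9000 / 14.6 = -0.7466.
z_effort = (4.15 − 5.69) / 1.49 = -1.5400 / 1.49 = -1.0336.
z_P − z_E = -0.7466 − (-1.0336) = 0.2870.
E = 0.2870 / √2 = 0.2870 / 1.41421 = 0.2029 ≈ 0.20.

0.20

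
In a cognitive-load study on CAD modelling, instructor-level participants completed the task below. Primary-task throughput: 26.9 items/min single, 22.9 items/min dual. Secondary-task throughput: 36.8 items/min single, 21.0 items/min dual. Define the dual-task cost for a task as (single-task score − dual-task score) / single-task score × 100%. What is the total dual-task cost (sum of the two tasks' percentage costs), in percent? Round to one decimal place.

Primary cost = (26.9 − 22.9) / 26.9 × 100% = 14.8699%.
Secondary cost = (36.8 − 21.0) / 36.8 × 100% = 42.9348%.
Total = 14.8699% + 42.9348% = 57.8047% ≈ 57.8%.

57.8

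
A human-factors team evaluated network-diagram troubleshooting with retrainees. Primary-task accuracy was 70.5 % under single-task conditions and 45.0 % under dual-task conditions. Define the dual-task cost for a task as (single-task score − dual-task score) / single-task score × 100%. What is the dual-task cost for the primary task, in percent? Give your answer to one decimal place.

36.2

Cost = (70.5 − 45.0) / 70.5 × 100%
     = 25.5000 / 70.5 × 100% = 36.1702%.
≈ 36.2%.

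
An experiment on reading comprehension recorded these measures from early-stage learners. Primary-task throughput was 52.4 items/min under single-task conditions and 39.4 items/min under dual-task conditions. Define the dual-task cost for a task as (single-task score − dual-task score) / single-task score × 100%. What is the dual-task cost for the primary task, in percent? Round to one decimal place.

24.8

Cost = (52.4 − 39.4) / 52.4 × 100%
     = 13.0000 / 52.4 × 100% = 24.8092%.
≈ 24.8%.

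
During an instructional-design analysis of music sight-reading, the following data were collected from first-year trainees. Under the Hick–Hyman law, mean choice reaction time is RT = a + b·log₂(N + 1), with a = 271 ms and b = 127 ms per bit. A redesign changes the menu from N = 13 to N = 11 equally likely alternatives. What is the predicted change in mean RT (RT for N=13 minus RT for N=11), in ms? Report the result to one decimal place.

28.2

RT(13) = 271 + 127·log₂(14) = 271 + 127·3.8074 = 754.5398 ms.
RT(11) = 271 + 127·log₂(12) = 271 + 127·3.5850 = 726.2950 ms.
Difference = 754.5398 − 726.2950 = 28.2448 ≈ 28.2 ms.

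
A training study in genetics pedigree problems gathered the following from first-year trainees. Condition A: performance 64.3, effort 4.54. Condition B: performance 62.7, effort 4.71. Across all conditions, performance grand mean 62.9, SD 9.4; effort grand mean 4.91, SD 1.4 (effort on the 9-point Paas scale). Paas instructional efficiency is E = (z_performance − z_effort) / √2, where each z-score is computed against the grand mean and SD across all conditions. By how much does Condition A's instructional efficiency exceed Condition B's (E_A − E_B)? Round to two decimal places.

Condition A: z_P = (64.3 − 62.9)/9.4 = 0.1489; z_E = (4.54 − 4.91)/1.4 = -0.2643; E_A = (0.1489 − (-0.2643))/√2 = 0.2922.
Condition B: z_P = (62.7 − 62.9)/9.4 = -0.0213; z_E = (4.71 − 4.91)/1.4 = -0.1429; E_B = (-0.0213 − (-0.1429))/√2 = 0.0860.
E_A − E_B = 0.2922 − 0.0860 = 0.2062 ≈ 0.21.

0.21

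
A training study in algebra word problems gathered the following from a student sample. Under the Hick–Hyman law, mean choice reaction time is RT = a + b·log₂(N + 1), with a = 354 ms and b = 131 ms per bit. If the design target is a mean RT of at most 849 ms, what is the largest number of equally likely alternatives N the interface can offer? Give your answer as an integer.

Set 354 + 131·log₂(N + 1) ≤ 849.
log₂(N + 1) ≤ (849 − 354) / 131 = 3.7786.
N + 1 ≤ 2^3.7786 = 13.7237.
N ≤ 12.7237, so the largest integer N is 12.

12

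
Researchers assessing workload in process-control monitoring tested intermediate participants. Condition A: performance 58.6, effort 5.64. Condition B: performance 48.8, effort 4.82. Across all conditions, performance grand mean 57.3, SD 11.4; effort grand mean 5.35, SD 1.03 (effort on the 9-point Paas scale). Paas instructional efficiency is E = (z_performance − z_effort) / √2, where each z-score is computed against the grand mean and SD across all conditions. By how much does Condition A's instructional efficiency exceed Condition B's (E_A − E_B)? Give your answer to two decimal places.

Condition A: z_P = (58.6 − 57.3)/11.4 = 0.1140; z_E = (5.64 − 5.35)/1.03 = 0.2816; E_A = (0.1140 − 0.2816)/√2 = -0.1185.
Condition B: z_P = (48.8 − 57.3)/11.4 = -0.7456; z_E = (4.82 − 5.35)/1.03 = -0.5146; E_B = (-0.7456 − (-0.5146))/√2 = -0.1633.
E_A − E_B = -0.1185 − (-0.1633) = 0.0448 ≈ 0.04.

0.04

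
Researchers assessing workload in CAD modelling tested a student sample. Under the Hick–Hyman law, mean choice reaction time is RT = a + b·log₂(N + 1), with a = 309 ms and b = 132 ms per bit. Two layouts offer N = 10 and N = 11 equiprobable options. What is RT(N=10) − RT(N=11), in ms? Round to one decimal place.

-16.6

RT(10) = 309 + 132·log₂(11) = 309 + 132·3.4594 = 765.6408 ms.
RT(11) = 309 + 132·log₂(12) = 309 + 132·3.5850 = 782.2200 ms.
Difference = 765.6408 − 782.2200 = -16.5792 ≈ -16.6 ms.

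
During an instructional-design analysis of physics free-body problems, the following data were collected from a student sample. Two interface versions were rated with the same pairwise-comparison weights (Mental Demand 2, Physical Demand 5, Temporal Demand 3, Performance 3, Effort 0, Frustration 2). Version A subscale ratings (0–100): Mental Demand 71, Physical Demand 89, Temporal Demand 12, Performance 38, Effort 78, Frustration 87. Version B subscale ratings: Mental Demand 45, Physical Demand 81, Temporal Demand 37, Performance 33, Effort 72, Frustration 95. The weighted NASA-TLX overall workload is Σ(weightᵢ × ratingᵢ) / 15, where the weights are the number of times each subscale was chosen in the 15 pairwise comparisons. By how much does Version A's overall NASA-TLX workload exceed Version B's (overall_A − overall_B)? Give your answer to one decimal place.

Version A weighted sum = 2·71 + 5·89 + 3·12 + 3·38 + 0·78 + 2·87 = 142 + 445 + 36 + 114 + 0 + 174 = 911; overall_A = 911/15 = 60.7333.
Version B weighted sum = 2·45 + 5·81 + 3·37 + 3·33 + 0·72 + 2·95 = 90 + 405 + 111 + 99 + 0 + 190 = 895; overall_B = 895/15 = 59.6667.
Difference = 60.7333 − 59.6667 = 1.0666 ≈ 1.1.

1.1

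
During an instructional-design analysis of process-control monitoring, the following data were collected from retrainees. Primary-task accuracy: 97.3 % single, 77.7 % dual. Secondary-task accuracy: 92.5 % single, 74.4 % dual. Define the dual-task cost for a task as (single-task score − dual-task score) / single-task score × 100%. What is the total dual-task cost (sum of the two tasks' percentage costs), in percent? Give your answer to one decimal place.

Primary cost = (97.3 − 77.7) / 97.3 × 100% = 20.1439%.
Secondary cost = (92.5 − 74.4) / 92.5 × 100% = 19.5676%.
Total = 20.1439% + 19.5676% = 39.7115% ≈ 39.7%.

39.7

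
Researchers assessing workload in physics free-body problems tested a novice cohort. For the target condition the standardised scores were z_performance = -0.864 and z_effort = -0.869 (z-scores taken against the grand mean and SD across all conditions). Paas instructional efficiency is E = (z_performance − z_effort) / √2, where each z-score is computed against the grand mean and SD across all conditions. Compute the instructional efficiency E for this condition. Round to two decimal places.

0.00

z_P − z_E = -0.864 − (-0.869) = 0.0050.
E = 0.0050 / √2 = 0.0050 / 1.41421 = 0.0035 ≈ 0.00.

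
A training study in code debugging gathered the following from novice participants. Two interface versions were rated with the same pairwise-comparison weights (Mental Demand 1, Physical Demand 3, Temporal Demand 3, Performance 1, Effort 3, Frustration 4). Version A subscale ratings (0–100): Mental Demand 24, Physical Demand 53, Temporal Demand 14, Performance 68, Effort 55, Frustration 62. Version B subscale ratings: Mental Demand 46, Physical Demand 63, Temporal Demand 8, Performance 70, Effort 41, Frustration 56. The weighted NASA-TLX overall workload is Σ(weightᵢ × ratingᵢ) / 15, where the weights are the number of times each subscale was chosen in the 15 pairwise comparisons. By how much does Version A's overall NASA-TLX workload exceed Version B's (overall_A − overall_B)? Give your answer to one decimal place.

Version A weighted sum = 1·24 + 3·53 + 3·14 + 1·68 + 3·55 + 4·62 = 24 + 159 + 42 + 68 + 165 + 248 = 706; overall_A = 706/15 = 47.0667.
Version B weighted sum = 1·46 + 3·63 + 3·8 + 1·70 + 3·41 + 4·56 = 46 + 189 + 24 + 70 + 123 + 224 = 676; overall_B = 676/15 = 45.0667.
Difference = 47.0667 − 45.0667 = 2.0000 ≈ 2.0.

2.0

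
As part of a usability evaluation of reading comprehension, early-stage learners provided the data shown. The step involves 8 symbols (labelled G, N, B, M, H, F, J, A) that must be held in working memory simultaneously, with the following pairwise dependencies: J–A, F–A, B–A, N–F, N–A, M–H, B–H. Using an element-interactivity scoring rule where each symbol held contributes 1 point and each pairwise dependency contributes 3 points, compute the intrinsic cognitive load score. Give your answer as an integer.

29

Count of symbols held simultaneously: 8.
Count of pairwise dependencies listed: 7.
Element contribution: 8 × 1 = 8.
Interaction contribution: 7 × 3 = 21.
Intrinsic load = 8 + 21 = 29.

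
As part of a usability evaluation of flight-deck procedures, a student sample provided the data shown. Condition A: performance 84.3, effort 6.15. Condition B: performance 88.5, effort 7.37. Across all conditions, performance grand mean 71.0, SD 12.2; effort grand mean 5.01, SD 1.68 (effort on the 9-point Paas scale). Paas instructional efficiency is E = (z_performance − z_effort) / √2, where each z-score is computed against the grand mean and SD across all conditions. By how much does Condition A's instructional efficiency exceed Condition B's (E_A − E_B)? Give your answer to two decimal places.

Condition A: z_P = (84.3 − 71.0)/12.2 = 1.0902; z_E = (6.15 − 5.01)/1.68 = 0.6786; E_A = (1.0902 − 0.6786)/√2 = 0.2910.
Condition B: z_P = (88.5 − 71.0)/12.2 = 1.4344; z_E = (7.37 − 5.01)/1.68 = 1.4048; E_B = (1.4344 − 1.4048)/√2 = 0.0209.
E_A − E_B = 0.2910 − 0.0209 = 0.2701 ≈ 0.27.

0.27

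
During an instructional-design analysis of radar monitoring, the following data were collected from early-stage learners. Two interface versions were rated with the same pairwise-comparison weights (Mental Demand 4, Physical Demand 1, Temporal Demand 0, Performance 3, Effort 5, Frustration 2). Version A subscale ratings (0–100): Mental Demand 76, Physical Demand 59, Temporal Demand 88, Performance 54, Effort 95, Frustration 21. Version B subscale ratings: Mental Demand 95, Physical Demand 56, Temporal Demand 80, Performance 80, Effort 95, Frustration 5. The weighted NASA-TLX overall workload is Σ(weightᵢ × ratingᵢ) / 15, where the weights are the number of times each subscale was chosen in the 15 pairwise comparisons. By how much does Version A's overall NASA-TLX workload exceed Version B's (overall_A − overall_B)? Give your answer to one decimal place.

Version A weighted sum = 4·76 + 1·59 + 0·88 + 3·54 + 5·95 + 2·21 = 304 + 59 + 0 + 162 + 475 + 42 = 1042; overall_A = 1042/15 = 69.4667.
Version B weighted sum = 4·95 + 1·56 + 0·80 + 3·80 + 5·95 + 2·5 = 380 + 56 + 0 + 240 + 475 + 10 = 1161; overall_B = 1161/15 = 77.4000.
Difference = 69.4667 − 77.4000 = -7.9333 ≈ -7.9.

-7.9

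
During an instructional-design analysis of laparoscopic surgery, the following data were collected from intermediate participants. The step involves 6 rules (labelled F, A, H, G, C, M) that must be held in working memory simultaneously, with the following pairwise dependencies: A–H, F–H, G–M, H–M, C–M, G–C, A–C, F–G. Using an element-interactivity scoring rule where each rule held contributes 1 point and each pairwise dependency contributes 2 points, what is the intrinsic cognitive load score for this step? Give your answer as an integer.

22

Count of rules held simultaneously: 6.
Count of pairwise dependencies listed: 8.
Element contribution: 6 × 1 = 6.
Interaction contribution: 8 × 2 = 16.
Intrinsic load = 6 + 16 = 22.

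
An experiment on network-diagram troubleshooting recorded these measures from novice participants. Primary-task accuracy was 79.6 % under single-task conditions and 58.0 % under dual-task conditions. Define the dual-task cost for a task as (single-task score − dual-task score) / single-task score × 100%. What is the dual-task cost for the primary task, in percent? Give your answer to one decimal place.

Cost = (79.6 − 58.0) / 79.6 × 100%
     = 21.6000 / 79.6 × 100% = 27.1357%.
≈ 27.1%.

27.1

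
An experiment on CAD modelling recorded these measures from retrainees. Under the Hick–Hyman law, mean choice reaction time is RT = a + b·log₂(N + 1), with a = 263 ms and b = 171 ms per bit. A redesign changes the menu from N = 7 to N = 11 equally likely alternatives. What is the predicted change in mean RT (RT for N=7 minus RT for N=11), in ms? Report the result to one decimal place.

RT(7) = 263 + 171·log₂(8) = 263 + 171·3.0000 = 776.0000 ms.
RT(11) = 263 + 171·log₂(12) = 263 + 171·3.5850 = 876.0350 ms.
Difference = 776.0000 − 876.0350 = -100.0350 ≈ -100.0 ms.

-100.0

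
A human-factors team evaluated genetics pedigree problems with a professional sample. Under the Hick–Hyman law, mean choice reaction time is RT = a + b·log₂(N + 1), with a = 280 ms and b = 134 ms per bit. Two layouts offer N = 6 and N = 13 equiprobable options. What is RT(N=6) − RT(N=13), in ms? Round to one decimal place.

-134.0

RT(6) = 280 + 134·log₂(7) = 280 + 134·2.8074 = 656.1916 ms.
RT(13) = 280 + 134·log₂(14) = 280 + 134·3.8074 = 790.1916 ms.
Difference = 656.1916 − 790.1916 = -134.0000 ≈ -134.0 ms.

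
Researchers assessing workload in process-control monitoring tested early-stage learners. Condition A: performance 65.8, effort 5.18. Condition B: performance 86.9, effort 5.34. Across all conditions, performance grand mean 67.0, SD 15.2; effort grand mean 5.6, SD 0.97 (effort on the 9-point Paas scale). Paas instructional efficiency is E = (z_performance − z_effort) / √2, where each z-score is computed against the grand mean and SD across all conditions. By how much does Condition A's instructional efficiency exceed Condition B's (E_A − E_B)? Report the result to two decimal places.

Condition A: z_P = (65.8 − 67.0)/15.2 = -0.0789; z_E = (5.18 − 5.6)/0.97 = -0.4330; E_A = (-0.0789 − (-0.4330))/√2 = 0.2504.
Condition B: z_P = (86.9 − 67.0)/15.2 = 1.3092; z_E = (5.34 − 5.6)/0.97 = -0.2680; E_B = (1.3092 − (-0.2680))/√2 = 1.1152.
E_A − E_B = 0.2504 − 1.1152 = -0.8648 ≈ -0.86.

-0.86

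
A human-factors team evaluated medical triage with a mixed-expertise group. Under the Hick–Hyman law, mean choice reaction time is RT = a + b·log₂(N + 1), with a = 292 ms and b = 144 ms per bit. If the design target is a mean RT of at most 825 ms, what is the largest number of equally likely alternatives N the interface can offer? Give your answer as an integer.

Set 292 + 144·log₂(N + 1) ≤ 825.
log₂(N + 1) ≤ (825 − 292) / 144 = 3.7014.
N + 1 ≤ 2^3.7014 = 13.0087.
N ≤ 12.0087, so the largest integer N is 12.

12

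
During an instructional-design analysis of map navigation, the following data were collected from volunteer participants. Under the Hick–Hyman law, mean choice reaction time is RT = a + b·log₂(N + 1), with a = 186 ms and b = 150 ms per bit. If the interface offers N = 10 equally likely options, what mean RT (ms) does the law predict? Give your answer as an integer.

705

log₂(10 + 1) = log₂(11) = 3.4594.
RT = 186 + 150 × 3.4594 = 186 + 518.9100 = 704.9100 ms.
≈ 705 ms.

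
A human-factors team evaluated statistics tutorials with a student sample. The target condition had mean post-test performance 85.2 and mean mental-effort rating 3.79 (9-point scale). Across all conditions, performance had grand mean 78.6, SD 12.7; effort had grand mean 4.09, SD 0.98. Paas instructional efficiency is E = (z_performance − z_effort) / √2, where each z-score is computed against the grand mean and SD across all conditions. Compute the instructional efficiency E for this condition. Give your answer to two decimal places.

z_performance = (85.2 − 78.6) / 12.7 = 6.6000 / 12.7 = 0.5197.
z_effort = (3.79 − 4.09) / 0.98 = -0.3000 / 0.98 = -0.3061.
z_P − z_E = 0.5197 − (-0.3061) = 0.8258.
E = 0.8258 / √2 = 0.8258 / 1.41421 = 0.5839 ≈ 0.58.

0.58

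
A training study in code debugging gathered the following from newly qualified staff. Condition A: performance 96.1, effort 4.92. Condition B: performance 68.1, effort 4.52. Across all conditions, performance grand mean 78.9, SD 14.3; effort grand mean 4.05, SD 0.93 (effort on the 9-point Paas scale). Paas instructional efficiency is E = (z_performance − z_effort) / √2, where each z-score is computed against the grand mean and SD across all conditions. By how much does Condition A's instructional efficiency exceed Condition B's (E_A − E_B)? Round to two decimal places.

1.08

Condition A: z_P = (96.1 − 78.9)/14.3 = 1.2028; z_E = (4.92 − 4.05)/0.93 = 0.9355; E_A = (1.2028 − 0.9355)/√2 = 0.1890.
Condition B: z_P = (68.1 − 78.9)/14.3 = -0.7552; z_E = (4.52 − 4.05)/0.93 = 0.5054; E_B = (-0.7552 − 0.5054)/√2 = -0.8914.
E_A − E_B = 0.1890 − (-0.8914) = 1.0804 ≈ 1.08.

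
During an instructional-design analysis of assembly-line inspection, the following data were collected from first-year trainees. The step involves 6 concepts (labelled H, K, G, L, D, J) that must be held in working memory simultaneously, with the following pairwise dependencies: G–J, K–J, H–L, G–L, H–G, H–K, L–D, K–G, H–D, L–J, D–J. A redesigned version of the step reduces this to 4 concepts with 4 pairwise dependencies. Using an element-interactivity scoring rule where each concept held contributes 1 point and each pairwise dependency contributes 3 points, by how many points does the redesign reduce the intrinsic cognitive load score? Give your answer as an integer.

23

Original: 6 × 1 + 11 × 3 = 6 + 33 = 39.
Redesigned: 4 × 1 + 4 × 3 = 4 + 12 = 16.
Reduction = 39 − 16 = 23.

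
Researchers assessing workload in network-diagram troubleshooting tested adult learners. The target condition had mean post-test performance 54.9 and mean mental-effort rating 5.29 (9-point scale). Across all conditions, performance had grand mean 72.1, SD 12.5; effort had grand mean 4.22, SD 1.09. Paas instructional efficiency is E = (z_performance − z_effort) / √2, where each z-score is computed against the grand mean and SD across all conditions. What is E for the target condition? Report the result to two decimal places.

-1.67

z_performance = (54.9 − 72.1) / 12.5 = -17.2000 / 12.5 = -1.3760.
z_effort = (5.29 − 4.22) / 1.09 = 1.0700 / 1.09 = 0.9817.
z_P − z_E = -1.3760 − 0.9817 = -2.3577.
E = -2.3577 / √2 = -2.3577 / 1.41421 = -1.6671 ≈ -1.67.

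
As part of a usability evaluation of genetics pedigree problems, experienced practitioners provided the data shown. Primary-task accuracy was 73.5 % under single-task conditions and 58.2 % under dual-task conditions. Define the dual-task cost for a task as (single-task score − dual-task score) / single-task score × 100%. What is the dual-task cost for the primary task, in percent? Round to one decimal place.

Cost = (73.5 − 58.2) / 73.5 × 100%
     = 15.3000 / 73.5 × 100% = 20.8163%.
≈ 20.8%.

20.8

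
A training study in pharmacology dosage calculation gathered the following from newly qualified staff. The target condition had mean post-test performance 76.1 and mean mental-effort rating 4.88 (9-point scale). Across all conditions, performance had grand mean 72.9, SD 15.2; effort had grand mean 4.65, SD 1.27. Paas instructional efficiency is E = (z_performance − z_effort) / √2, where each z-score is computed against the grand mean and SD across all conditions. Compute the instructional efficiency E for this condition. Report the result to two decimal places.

z_performance = (76.1 − 72.9) / 15.2 = 3.2000 / 15.2 = 0.2105.
z_effort = (4.88 − 4.65) / 1.27 = 0.2300 / 1.27 = 0.1811.
z_P − z_E = 0.2105 − 0.1811 = 0.0294.
E = 0.0294 / √2 = 0.0294 / 1.41421 = 0.0208 ≈ 0.02.

0.02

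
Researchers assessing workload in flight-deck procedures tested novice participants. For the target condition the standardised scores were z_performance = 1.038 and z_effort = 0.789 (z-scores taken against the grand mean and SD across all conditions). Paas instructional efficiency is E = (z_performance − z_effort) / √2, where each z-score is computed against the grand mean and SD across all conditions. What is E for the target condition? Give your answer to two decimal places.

0.18

z_P − z_E = 1.038 − 0.789 = 0.2490.
E = 0.2490 / √2 = 0.2490 / 1.41421 = 0.1761 ≈ 0.18.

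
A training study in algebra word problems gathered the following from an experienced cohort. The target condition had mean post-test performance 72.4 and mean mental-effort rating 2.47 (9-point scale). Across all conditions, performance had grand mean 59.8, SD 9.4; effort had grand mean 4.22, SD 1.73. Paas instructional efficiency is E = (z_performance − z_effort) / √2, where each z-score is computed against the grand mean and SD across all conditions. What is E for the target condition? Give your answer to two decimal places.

z_performance = (72.4 − 59.8) / 9.4 = 12.6000 / 9.4 = 1.3404.
z_effort = (2.47 − 4.22) / 1.73 = -1.7500 / 1.73 = -1.0116.
z_P − z_E = 1.3404 − (-1.0116) = 2.3520.
E = 2.3520 / √2 = 2.3520 / 1.41421 = 1.6631 ≈ 1.66.

1.66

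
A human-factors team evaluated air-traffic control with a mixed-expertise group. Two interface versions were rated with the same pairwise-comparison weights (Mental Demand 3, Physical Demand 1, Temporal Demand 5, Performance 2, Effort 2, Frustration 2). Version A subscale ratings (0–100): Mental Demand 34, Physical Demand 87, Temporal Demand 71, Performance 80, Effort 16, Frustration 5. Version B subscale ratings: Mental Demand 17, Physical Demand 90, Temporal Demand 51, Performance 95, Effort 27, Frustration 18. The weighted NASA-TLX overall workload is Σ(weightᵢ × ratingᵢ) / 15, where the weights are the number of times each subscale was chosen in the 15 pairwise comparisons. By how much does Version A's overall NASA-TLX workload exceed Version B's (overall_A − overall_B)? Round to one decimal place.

Version A weighted sum = 3·34 + 1·87 + 5·71 + 2·80 + 2·16 + 2·5 = 102 + 87 + 355 + 160 + 32 + 10 = 746; overall_A = 746/15 = 49.7333.
Version B weighted sum = 3·17 + 1·90 + 5·51 + 2·95 + 2·27 + 2·18 = 51 + 90 + 255 + 190 + 54 + 36 = 676; overall_B = 676/15 = 45.0667.
Difference = 49.7333 − 45.0667 = 4.6666 ≈ 4.7.

4.7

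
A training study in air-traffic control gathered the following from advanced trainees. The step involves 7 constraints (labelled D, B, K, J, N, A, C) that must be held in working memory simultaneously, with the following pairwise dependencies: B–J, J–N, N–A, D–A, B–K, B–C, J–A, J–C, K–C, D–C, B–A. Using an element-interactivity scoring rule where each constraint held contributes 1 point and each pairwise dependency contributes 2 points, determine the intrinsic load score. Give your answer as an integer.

Count of constraints held simultaneously: 7.
Count of pairwise dependencies listed: 11.
Element contribution: 7 × 1 = 7.
Interaction contribution: 11 × 2 = 22.
Intrinsic load = 7 + 22 = 29.

29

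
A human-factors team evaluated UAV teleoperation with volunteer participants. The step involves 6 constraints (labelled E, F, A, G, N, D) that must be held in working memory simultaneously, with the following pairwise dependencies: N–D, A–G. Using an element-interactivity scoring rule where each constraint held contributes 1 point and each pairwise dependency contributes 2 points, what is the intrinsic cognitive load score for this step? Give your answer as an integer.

10

Count of constraints held simultaneously: 6.
Count of pairwise dependencies listed: 2.
Element contribution: 6 × 1 = 6.
Interaction contribution: 2 × 2 = 4.
Intrinsic load = 6 + 4 = 10.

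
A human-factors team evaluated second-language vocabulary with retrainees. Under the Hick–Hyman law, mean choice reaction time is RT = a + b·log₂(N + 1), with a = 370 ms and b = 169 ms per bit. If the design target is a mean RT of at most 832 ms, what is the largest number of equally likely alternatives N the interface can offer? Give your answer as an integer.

5

Set 370 + 169·log₂(N + 1) ≤ 832.
log₂(N + 1) ≤ (832 − 370) / 169 = 2.7337.
N + 1 ≤ 2^2.7337 = 6.6516.
N ≤ 5.6516, so the largest integer N is 5.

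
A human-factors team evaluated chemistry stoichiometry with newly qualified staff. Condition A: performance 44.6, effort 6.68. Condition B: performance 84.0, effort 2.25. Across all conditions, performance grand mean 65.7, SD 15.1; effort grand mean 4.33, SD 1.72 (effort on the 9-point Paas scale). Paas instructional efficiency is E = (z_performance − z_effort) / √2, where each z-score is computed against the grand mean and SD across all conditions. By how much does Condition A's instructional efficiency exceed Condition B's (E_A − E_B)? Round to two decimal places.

-3.67

Condition A: z_P = (44.6 − 65.7)/15.1 = -1.3974; z_E = (6.68 − 4.33)/1.72 = 1.3663; E_A = (-1.3974 − 1.3663)/√2 = -1.9542.
Condition B: z_P = (84.0 − 65.7)/15.1 = 1.2119; z_E = (2.25 − 4.33)/1.72 = -1.2093; E_B = (1.2119 − (-1.2093))/√2 = 1.7120.
E_A − E_B = -1.9542 − 1.7120 = -3.6662 ≈ -3.67.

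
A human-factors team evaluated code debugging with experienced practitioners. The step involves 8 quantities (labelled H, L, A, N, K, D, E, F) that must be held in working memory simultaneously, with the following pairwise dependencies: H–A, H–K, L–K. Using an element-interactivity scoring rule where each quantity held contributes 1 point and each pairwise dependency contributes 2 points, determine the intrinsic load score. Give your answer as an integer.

14

Count of quantities held simultaneously: 8.
Count of pairwise dependencies listed: 3.
Element contribution: 8 × 1 = 8.
Interaction contribution: 3 × 2 = 6.
Intrinsic load = 8 + 6 = 14.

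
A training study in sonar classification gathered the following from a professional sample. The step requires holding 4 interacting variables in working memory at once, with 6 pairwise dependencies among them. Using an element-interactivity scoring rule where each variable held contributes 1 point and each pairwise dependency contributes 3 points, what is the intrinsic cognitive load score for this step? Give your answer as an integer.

22

Element contribution: 4 × 1 = 4.
Interaction contribution: 6 × 3 = 18.
Intrinsic load = 4 + 18 = 22.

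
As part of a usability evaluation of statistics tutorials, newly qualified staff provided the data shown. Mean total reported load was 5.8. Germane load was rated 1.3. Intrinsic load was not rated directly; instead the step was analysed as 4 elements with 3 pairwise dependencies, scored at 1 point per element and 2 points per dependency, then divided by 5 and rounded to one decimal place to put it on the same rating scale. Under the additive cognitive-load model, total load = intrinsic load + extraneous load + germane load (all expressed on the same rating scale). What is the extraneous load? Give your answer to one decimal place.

Intrinsic (element-interactivity): (4 × 1 + 3 × 2) / 5 = 10 / 5 = 2.0000 → 2.0.
extraneous load = total − intrinsic − germane
             = 5.8 − 2.0 − 1.3 = 2.5.

2.5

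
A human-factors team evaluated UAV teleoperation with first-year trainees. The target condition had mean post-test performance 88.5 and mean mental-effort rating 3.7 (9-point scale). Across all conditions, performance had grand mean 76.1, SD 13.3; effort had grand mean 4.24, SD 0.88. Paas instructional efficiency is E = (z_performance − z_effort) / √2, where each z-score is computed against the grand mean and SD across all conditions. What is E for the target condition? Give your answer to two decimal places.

z_performance = (88.5 − 76.1) / 13.3 = 12.4000 / 13.3 = 0.9323.
z_effort = (3.7 − 4.24) / 0.88 = -0.5400 / 0.88 = -0.6136.
z_P − z_E = 0.9323 − (-0.6136) = 1.5459.
E = 1.5459 / √2 = 1.5459 / 1.41421 = 1.0931 ≈ 1.09.

1.09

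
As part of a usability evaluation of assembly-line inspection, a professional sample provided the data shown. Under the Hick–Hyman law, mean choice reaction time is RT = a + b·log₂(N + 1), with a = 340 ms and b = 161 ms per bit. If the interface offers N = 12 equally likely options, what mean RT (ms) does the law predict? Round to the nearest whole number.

log₂(12 + 1) = log₂(13) = 3.7004.
RT = 340 + 161 × 3.7004 = 340 + 595.7644 = 935.7644 ms.
≈ 936 ms.

936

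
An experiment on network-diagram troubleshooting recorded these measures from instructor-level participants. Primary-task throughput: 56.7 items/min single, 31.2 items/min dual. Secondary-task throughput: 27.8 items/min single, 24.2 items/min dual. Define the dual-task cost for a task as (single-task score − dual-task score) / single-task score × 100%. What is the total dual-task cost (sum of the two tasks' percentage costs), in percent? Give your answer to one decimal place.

57.9

Primary cost = (56.7 − 31.2) / 56.7 × 100% = 44.9735%.
Secondary cost = (27.8 − 24.2) / 27.8 × 100% = 12.9496%.
Total = 44.9735% + 12.9496% = 57.9231% ≈ 57.9%.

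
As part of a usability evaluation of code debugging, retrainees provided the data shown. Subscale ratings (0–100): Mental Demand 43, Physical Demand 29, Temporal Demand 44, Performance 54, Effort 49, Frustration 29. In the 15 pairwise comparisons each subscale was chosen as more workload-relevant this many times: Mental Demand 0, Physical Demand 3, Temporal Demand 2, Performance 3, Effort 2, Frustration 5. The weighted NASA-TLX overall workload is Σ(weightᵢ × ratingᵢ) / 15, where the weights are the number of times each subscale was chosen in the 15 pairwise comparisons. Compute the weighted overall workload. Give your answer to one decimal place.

38.7

The tallies are the weights (they sum to 15).
Weighted sum = 0·43 + 3·29 + 2·44 + 3·54 + 2·49 + 5·29
            = 0 + 87 + 88 + 162 + 98 + 145 = 580.
Overall workload = 580 / 15 = 38.6667 ≈ 38.7.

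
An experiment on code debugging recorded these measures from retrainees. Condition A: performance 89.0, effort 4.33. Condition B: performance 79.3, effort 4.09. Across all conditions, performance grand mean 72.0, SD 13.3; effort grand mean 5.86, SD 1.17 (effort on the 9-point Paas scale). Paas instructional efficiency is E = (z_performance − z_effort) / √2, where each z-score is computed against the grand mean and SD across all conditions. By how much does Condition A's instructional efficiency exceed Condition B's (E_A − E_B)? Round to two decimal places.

Condition A: z_P = (89.0 − 72.0)/13.3 = 1.2782; z_E = (4.33 − 5.86)/1.17 = -1.3077; E_A = (1.2782 − (-1.3077))/√2 = 1.8285.
Condition B: z_P = (79.3 − 72.0)/13.3 = 0.5489; z_E = (4.09 − 5.86)/1.17 = -1.5128; E_B = (0.5489 − (-1.5128))/√2 = 1.4578.
E_A − E_B = 1.8285 − 1.4578 = 0.3707 ≈ 0.37.

0.37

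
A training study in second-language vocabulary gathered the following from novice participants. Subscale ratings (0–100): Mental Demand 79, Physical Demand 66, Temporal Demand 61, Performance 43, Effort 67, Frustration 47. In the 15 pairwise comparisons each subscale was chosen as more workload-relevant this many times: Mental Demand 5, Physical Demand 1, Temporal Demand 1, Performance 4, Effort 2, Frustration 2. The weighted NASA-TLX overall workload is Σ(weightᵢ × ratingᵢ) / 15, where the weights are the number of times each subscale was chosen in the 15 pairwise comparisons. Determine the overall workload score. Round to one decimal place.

61.5

The tallies are the weights (they sum to 15).
Weighted sum = 5·79 + 1·66 + 1·61 + 4·43 + 2·67 + 2·47
            = 395 + 66 + 61 + 172 + 134 + 94 = 922.
Overall workload = 922 / 15 = 61.4667 ≈ 61.5.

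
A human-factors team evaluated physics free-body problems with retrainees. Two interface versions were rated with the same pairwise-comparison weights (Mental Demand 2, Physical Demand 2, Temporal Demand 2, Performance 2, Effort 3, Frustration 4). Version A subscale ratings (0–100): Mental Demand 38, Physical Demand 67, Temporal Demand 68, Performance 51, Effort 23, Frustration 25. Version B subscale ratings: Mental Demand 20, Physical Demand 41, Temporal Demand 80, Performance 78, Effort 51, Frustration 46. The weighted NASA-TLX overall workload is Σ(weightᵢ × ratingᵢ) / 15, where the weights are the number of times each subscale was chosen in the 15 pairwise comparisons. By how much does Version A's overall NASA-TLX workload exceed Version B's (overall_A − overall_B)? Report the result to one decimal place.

Version A weighted sum = 2·38 + 2·67 + 2·68 + 2·51 + 3·23 + 4·25 = 76 + 134 + 136 + 102 + 69 + 100 = 617; overall_A = 617/15 = 41.1333.
Version B weighted sum = 2·20 + 2·41 + 2·80 + 2·78 + 3·51 + 4·46 = 40 + 82 + 160 + 156 + 153 + 184 = 775; overall_B = 775/15 = 51.6667.
Difference = 41.1333 − 51.6667 = -10.5334 ≈ -10.5.

-10.5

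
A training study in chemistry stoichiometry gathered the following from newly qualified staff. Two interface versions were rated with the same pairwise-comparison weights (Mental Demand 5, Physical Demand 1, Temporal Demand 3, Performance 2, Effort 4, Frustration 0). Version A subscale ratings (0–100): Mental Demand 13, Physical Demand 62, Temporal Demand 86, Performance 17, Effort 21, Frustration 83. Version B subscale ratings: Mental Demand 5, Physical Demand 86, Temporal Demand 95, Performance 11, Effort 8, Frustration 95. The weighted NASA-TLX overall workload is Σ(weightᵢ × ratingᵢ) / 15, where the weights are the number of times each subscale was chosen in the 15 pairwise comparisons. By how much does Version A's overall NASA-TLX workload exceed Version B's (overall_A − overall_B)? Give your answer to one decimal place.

Version A weighted sum = 5·13 + 1·62 + 3·86 + 2·17 + 4·21 + 0·83 = 65 + 62 + 258 + 34 + 84 + 0 = 503; overall_A = 503/15 = 33.5333.
Version B weighted sum = 5·5 + 1·86 + 3·95 + 2·11 + 4·8 + 0·95 = 25 + 86 + 285 + 22 + 32 + 0 = 450; overall_B = 450/15 = 30.0000.
Difference = 33.5333 − 30.0000 = 3.5333 ≈ 3.5.

3.5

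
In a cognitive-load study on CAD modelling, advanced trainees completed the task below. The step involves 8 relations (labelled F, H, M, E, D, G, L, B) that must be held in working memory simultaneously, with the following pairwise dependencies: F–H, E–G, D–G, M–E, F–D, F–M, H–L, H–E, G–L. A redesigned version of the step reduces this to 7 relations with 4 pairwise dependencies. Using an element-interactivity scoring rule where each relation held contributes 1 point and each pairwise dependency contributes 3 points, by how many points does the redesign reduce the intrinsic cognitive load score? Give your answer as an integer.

Original: 8 × 1 + 9 × 3 = 8 + 27 = 35.
Redesigned: 7 × 1 + 4 × 3 = 7 + 12 = 19.
Reduction = 35 − 19 = 16.

16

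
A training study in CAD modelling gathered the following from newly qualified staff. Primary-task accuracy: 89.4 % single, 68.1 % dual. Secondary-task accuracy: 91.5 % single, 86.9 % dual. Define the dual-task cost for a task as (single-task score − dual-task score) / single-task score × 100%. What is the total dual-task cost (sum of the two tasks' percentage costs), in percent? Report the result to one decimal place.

28.9

Primary cost = (89.4 − 68.1) / 89.4 × 100% = 23.8255%.
Secondary cost = (91.5 − 86.9) / 91.5 × 100% = 5.0273%.
Total = 23.8255% + 5.0273% = 28.8528% ≈ 28.9%.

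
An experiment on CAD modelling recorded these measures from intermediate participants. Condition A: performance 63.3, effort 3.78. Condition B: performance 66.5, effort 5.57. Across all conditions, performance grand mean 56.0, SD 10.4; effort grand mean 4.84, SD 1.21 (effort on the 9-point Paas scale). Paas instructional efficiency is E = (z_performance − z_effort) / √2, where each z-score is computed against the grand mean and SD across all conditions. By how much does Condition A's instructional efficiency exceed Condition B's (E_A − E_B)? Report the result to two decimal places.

Condition A: z_P = (63.3 − 56.0)/10.4 = 0.7019; z_E = (3.78 − 4.84)/1.21 = -0.8760; E_A = (0.7019 − (-0.8760))/√2 = 1.1157.
Condition B: z_P = (66.5 − 56.0)/10.4 = 1.0096; z_E = (5.57 − 4.84)/1.21 = 0.6033; E_B = (1.0096 − 0.6033)/√2 = 0.2873.
E_A − E_B = 1.1157 − 0.2873 = 0.8284 ≈ 0.83.

0.83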